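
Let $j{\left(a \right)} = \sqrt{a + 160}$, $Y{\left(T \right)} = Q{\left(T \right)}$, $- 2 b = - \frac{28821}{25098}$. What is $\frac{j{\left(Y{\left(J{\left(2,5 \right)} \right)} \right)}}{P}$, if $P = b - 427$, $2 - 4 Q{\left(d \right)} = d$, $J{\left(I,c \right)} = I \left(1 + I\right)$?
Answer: $- \frac{16732 \sqrt{159}}{7134957} \approx -0.02957$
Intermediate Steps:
$b = \frac{9607}{16732}$ ($b = - \frac{\left(-28821\right) \frac{1}{25098}}{2} = \left(- \frac{1}{2}\right) \left(- \frac{9607}{8366}\right) = \frac{9607}{16732} \approx 0.57417$)
$Q{\left(d \right)} = \frac{1}{2} - \frac{d}{4}$
$Y{\left(T \right)} = \frac{1}{2} - \frac{T}{4}$
$j{\left(a \right)} = \sqrt{160 + a}$
$P = - \frac{7134957}{16732}$ ($P = \frac{9607}{16732} - 427 = - \frac{7134957}{16732} \approx -426.43$)
$\frac{j{\left(Y{\left(J{\left(2,5 \right)} \right)} \right)}}{P} = \frac{\sqrt{160 + \left(\frac{1}{2} - \frac{2 \left(1 + 2\right)}{4}\right)}}{- \frac{7134957}{16732}} = \sqrt{160 + \left(\frac{1}{2} - \frac{2 \cdot 3}{4}\right)} \left(- \frac{16732}{7134957}\right) = \sqrt{160 + \left(\frac{1}{2} - \frac{3}{2}\right)} \left(- \frac{16732}{7134957}\right) = \sqrt{160 - 1} \left(- \frac{16732}{7134957}\right) = \sqrt{159} \left(- \frac{16732}{7134957}\right) = - \frac{16732 \sqrt{159}}{7134957}$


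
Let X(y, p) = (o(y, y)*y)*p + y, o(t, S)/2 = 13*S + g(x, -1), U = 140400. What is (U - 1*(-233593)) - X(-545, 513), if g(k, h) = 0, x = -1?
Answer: -3961344912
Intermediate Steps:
o(t, S) = 26*S (o(t, S) = 2*(13*S + 0) = 2*(13*S) = 26*S)
X(y, p) = y + 26*p*y**2 (X(y, p) = ((26*y)*y)*p + y = (26*y**2)*p + y = 26*p*y**2 + y = y + 26*p*y**2)
(U - 1*(-233593)) - X(-545, 513) = (140400 - 1*(-233593)) - (-545)*(1 + 26*513*(-545)) = (140400 + 233593) - (-545)*(1 - 7269210) = 373993 - (-545)*(-7269209) = 373993 - 1*3961718905 = 373993 - 3961718905 = -3961344912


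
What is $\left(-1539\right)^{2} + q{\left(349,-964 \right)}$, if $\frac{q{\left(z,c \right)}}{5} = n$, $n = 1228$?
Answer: $2374661$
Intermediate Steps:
$q{\left(z,c \right)} = 6140$ ($q{\left(z,c \right)} = 5 \cdot 1228 = 6140$)
$\left(-1539\right)^{2} + q{\left(349,-964 \right)} = \left(-1539\right)^{2} + 6140 = 2368521 + 6140 = 2374661$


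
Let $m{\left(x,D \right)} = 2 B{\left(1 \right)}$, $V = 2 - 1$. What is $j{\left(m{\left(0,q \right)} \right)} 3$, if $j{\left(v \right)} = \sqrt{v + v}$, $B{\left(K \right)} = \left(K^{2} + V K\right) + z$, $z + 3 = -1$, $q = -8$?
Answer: $6 i \sqrt{2} \approx 8.4853 i$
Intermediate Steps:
$V = 1$
$z = -4$ ($z = -3 - 1 = -4$)
$B{\left(K \right)} = -4 + K + K^{2}$ ($B{\left(K \right)} = \left(K^{2} + 1 K\right) - 4 = \left(K^{2} + K\right) - 4 = \left(K + K^{2}\right) - 4 = -4 + K + K^{2}$)
$m{\left(x,D \right)} = -4$ ($m{\left(x,D \right)} = 2 \left(-4 + 1 + 1^{2}\right) = 2 \left(-4 + 1 + 1\right) = 2 \left(-2\right) = -4$)
$j{\left(v \right)} = \sqrt{2} \sqrt{v}$ ($j{\left(v \right)} = \sqrt{2 v} = \sqrt{2} \sqrt{v}$)
$j{\left(m{\left(0,q \right)} \right)} 3 = \sqrt{2} \sqrt{-4} \cdot 3 = \sqrt{2} \cdot 2 i 3 = 2 i \sqrt{2} \cdot 3 = 6 i \sqrt{2}$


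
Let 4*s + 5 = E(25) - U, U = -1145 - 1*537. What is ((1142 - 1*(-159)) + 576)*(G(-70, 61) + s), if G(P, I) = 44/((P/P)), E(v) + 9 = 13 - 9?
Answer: 867174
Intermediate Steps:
E(v) = -5 (E(v) = -9 + (13 - 9) = -9 + 4 = -5)
G(P, I) = 44 (G(P, I) = 44/1 = 44*1 = 44)
U = -1682 (U = -1145 - 537 = -1682)
s = 418 (s = -5/4 + (-5 - 1*(-1682))/4 = -5/4 + (-5 + 1682)/4 = -5/4 + (1/4)*1677 = -5/4 + 1677/4 = 418)
((1142 - 1*(-159)) + 576)*(G(-70, 61) + s) = ((1142 - 1*(-159)) + 576)*(44 + 418) = ((1142 + 159) + 576)*462 = (1301 + 576)*462 = 1877*462 = 867174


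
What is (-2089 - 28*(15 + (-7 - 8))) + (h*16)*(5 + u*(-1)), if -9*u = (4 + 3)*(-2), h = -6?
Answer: -7259/3 ≈ -2419.7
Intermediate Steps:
u = 14/9 (u = -(4 + 3)*(-2)/9 = -7*(-2)/9 = -1/9*(-14) = 14/9 ≈ 1.5556)
(-2089 - 28*(15 + (-7 - 8))) + (h*16)*(5 + u*(-1)) = (-2089 - 28*(15 + (-7 - 8))) + (-6*16)*(5 + (14/9)*(-1)) = (-2089 - 28*(15 - 15)) - 96*(5 - 14/9) = (-2089 - 28*0) - 96*31/9 = (-2089 + 0) - 992/3 = -2089 - 992/3 = -7259/3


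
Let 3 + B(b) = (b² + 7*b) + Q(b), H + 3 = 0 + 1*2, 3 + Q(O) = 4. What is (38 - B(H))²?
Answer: 2116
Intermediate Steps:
Q(O) = 1 (Q(O) = -3 + 4 = 1)
H = -1 (H = -3 + (0 + 1*2) = -3 + (0 + 2) = -3 + 2 = -1)
B(b) = -2 + b² + 7*b (B(b) = -3 + ((b² + 7*b) + 1) = -3 + (1 + b² + 7*b) = -2 + b² + 7*b)
(38 - B(H))² = (38 - (-2 + (-1)² + 7*(-1)))² = (38 - (-2 + 1 - 7))² = (38 - 1*(-8))² = (38 + 8)² = 46² = 2116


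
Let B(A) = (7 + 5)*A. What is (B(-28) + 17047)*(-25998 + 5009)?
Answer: -350747179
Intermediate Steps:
B(A) = 12*A
(B(-28) + 17047)*(-25998 + 5009) = (12*(-28) + 17047)*(-25998 + 5009) = (-336 + 17047)*(-20989) = 16711*(-20989) = -350747179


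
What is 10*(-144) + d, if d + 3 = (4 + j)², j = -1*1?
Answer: -1434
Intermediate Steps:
j = -1
d = 6 (d = -3 + (4 - 1)² = -3 + 3² = -3 + 9 = 6)
10*(-144) + d = 10*(-144) + 6 = -1440 + 6 = -1434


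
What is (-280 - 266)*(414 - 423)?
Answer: 4914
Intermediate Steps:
(-280 - 266)*(414 - 423) = -546*(-9) = 4914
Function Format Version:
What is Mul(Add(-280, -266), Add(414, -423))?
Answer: 4914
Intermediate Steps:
Mul(Add(-280, -266), Add(414, -423)) = Mul(-546, -9) = 4914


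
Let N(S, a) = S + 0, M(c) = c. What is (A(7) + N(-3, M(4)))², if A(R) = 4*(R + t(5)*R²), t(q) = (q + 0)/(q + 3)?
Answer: 87025/4 ≈ 21756.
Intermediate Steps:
t(q) = q/(3 + q)
N(S, a) = S
A(R) = 4*R + 5*R²/2 (A(R) = 4*(R + (5/(3 + 5))*R²) = 4*(R + (5/8)*R²) = 4*(R + (5*(⅛))*R²) = 4*(R + 5*R²/8) = 4*R + 5*R²/2)
(A(7) + N(-3, M(4)))² = ((½)*7*(8 + 5*7) - 3)² = ((½)*7*(8 + 35) - 3)² = ((½)*7*43 - 3)² = (301/2 - 3)² = (295/2)² = 87025/4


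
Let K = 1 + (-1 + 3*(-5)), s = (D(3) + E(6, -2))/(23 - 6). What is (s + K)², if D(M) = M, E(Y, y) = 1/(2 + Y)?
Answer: 4060225/18496 ≈ 219.52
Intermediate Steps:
s = 25/136 (s = (3 + 1/(2 + 6))/(23 - 6) = (3 + 1/8)/17 = (3 + ⅛)*(1/17) = (25/8)*(1/17) = 25/136 ≈ 0.18382)
K = -15 (K = 1 + (-1 - 15) = 1 - 16 = -15)
(s + K)² = (25/136 - 15)² = (-2015/136)² = 4060225/18496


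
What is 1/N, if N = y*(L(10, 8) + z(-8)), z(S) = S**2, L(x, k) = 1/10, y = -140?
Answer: -1/8974 ≈ -0.00011143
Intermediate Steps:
L(x, k) = 1/10
N = -8974 (N = -140*(1/10 + (-8)**2) = -140*(1/10 + 64) = -140*641/10 = -8974)
1/N = 1/(-8974) = -1/8974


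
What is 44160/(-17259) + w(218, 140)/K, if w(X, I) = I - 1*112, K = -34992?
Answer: -128810831/50327244 ≈ -2.5595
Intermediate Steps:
w(X, I) = -112 + I (w(X, I) = I - 112 = -112 + I)
44160/(-17259) + w(218, 140)/K = 44160/(-17259) + (-112 + 140)/(-34992) = 44160*(-1/17259) + 28*(-1/34992) = -14720/5753 - 7/8748 = -128810831/50327244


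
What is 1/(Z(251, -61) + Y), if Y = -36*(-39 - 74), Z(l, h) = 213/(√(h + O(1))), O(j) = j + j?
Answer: 26668/108490465 + 71*I*√59/325471395 ≈ 0.00024581 + 1.6756e-6*I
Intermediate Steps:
O(j) = 2*j
Z(l, h) = 213/√(2 + h) (Z(l, h) = 213/(√(h + 2*1)) = 213/(√(h + 2)) = 213/(√(2 + h)) = 213/√(2 + h))
Y = 4068 (Y = -36*(-113) = 4068)
1/(Z(251, -61) + Y) = 1/(213/√(2 - 61) + 4068) = 1/(213/√(-59) + 4068) = 1/(213*(-I*√59/59) + 4068) = 1/(-213*I*√59/59 + 4068) = 1/(4068 - 213*I*√59/59)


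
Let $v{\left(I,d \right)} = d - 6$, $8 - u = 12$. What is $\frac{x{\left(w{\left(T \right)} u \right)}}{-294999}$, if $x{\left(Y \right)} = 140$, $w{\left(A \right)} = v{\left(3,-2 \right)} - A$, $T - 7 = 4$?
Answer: $- \frac{140}{294999} \approx -0.00047458$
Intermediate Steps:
$u = -4$ ($u = 8 - 12 = -4$)
$T = 11$ ($T = 7 + 4 = 11$)
$v{\left(I,d \right)} = -6 + d$ ($v{\left(I,d \right)} = d - 6 = -6 + d$)
$w{\left(A \right)} = -8 - A$ ($w{\left(A \right)} = \left(-6 - 2\right) - A = -8 - A$)
$\frac{x{\left(w{\left(T \right)} u \right)}}{-294999} = \frac{140}{-294999} = 140 \left(- \frac{1}{294999}\right) = - \frac{140}{294999}$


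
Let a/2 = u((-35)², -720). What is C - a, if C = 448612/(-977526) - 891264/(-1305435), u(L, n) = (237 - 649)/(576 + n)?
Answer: -2338836234497/425365551270 ≈ -5.4984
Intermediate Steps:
u(L, n) = -412/(576 + n)
a = 103/18 (a = 2*(-412/(576 - 720)) = 2*(-412/(-144)) = 2*(-412*(-1/144)) = 2*(103/36) = 103/18 ≈ 5.7222)
C = 47599987774/212682775635 (C = 448612*(-1/977526) - 891264*(-1/1305435) = -224306/488763 + 297088/435145 = 47599987774/212682775635 ≈ 0.22381)
C - a = 47599987774/212682775635 - 1*103/18 = 47599987774/212682775635 - 103/18 = -2338836234497/425365551270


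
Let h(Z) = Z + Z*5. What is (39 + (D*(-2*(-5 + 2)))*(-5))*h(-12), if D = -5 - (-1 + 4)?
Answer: -20088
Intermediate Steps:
D = -8 (D = -5 - 1*3 = -5 - 3 = -8)
h(Z) = 6*Z (h(Z) = Z + 5*Z = 6*Z)
(39 + (D*(-2*(-5 + 2)))*(-5))*h(-12) = (39 - (-16)*(-5 + 2)*(-5))*(6*(-12)) = (39 - (-16)*(-3)*(-5))*(-72) = (39 - 8*6*(-5))*(-72) = (39 - 48*(-5))*(-72) = (39 + 240)*(-72) = 279*(-72) = -20088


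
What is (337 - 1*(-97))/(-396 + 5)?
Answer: -434/391 ≈ -1.1100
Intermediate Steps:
(337 - 1*(-97))/(-396 + 5) = (337 + 97)/(-391) = 434*(-1/391) = -434/391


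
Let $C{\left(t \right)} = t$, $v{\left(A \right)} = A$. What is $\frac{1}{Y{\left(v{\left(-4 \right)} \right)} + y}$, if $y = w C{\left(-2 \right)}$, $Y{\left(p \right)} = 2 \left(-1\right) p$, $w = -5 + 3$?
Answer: $\frac{1}{12} \approx 0.083333$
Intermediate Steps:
$w = -2$
$Y{\left(p \right)} = - 2 p$
$y = 4$ ($y = \left(-2\right) \left(-2\right) = 4$)
$\frac{1}{Y{\left(v{\left(-4 \right)} \right)} + y} = \frac{1}{\left(-2\right) \left(-4\right) + 4} = \frac{1}{8 + 4} = \frac{1}{12}$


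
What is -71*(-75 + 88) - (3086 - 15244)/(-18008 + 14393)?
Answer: -3348803/3615 ≈ -926.36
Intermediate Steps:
-71*(-75 + 88) - (3086 - 15244)/(-18008 + 14393) = -71*13 - (-12158)/(-3615) = -923 - (-12158)*(-1)/3615 = -923 - 1*12158/3615 = -923 - 12158/3615 = -3348803/3615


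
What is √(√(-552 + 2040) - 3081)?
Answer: √(-3081 + 4*√93) ≈ 55.158*I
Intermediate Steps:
√(√(-552 + 2040) - 3081) = √(√1488 - 3081) = √(4*√93 - 3081) = √(-3081 + 4*√93)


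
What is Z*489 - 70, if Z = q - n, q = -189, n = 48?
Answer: -115963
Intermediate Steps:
Z = -237 (Z = -189 - 1*48 = -189 - 48 = -237)
Z*489 - 70 = -237*489 - 70 = -115893 - 70 = -115963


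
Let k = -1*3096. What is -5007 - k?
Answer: -1911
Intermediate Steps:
k = -3096
-5007 - k = -5007 - 1*(-3096) = -5007 + 3096 = -1911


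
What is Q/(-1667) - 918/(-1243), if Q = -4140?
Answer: 6676326/2072081 ≈ 3.2220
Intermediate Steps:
Q/(-1667) - 918/(-1243) = -4140/(-1667) - 918/(-1243) = -4140*(-1/1667) - 918*(-1/1243) = 4140/1667 + 918/1243 = 6676326/2072081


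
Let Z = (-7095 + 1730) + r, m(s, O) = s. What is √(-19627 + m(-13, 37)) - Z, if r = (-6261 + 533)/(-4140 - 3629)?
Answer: 41674957/7769 + 2*I*√4910 ≈ 5364.3 + 140.14*I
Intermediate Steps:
r = 5728/7769 (r = -5728/(-7769) = -5728*(-1/7769) = 5728/7769 ≈ 0.73729)
Z = -41674957/7769 (Z = (-7095 + 1730) + 5728/7769 = -5365 + 5728/7769 = -41674957/7769 ≈ -5364.3)
√(-19627 + m(-13, 37)) - Z = √(-19627 - 13) - 1*(-41674957/7769) = √(-19640) + 41674957/7769 = 2*I*√4910 + 41674957/7769 = 41674957/7769 + 2*I*√4910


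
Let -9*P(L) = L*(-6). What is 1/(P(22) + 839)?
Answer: 3/2561 ≈ 0.0011714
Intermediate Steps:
P(L) = 2*L/3 (P(L) = -L*(-6)/9 = -(-2)*L/3 = 2*L/3)
1/(P(22) + 839) = 1/((⅔)*22 + 839) = 1/(44/3 + 839) = 1/(2561/3) = 3/2561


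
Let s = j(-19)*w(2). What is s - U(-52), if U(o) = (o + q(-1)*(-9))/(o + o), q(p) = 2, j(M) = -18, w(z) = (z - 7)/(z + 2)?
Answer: 1135/52 ≈ 21.827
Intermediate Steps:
w(z) = (-7 + z)/(2 + z)
U(o) = (-18 + o)/(2*o) (U(o) = (o + 2*(-9))/(o + o) = (o - 18)/((2*o)) = (-18 + o)*(1/(2*o)) = (-18 + o)/(2*o))
s = 45/2 (s = -18*(-7 + 2)/(2 + 2) = -18*(-5)/4 = -9*(-5)/2 = -18*(-5/4) = 45/2 ≈ 22.500)
s - U(-52) = 45/2 - (-18 - 52)/(2*(-52)) = 45/2 - (-1)*(-70)/(2*52) = 45/2 - 1*35/52 = 45/2 - 35/52 = 1135/52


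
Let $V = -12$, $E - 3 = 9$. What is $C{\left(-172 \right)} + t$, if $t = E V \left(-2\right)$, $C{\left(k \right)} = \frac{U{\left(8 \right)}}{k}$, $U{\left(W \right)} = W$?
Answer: $\frac{12382}{43} \approx 287.95$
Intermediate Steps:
$E = 12$ ($E = 3 + 9 = 12$)
$C{\left(k \right)} = \frac{8}{k}$
$t = 288$ ($t = 12 \left(-12\right) \left(-2\right) = \left(-144\right) \left(-2\right) = 288$)
$C{\left(-172 \right)} + t = \frac{8}{-172} + 288 = 8 \left(- \frac{1}{172}\right) + 288 = - \frac{2}{43} + 288 = \frac{12382}{43}$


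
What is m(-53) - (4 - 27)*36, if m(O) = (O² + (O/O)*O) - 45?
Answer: 3539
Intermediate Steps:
m(O) = -45 + O + O² (m(O) = (O² + 1*O) - 45 = (O² + O) - 45 = (O + O²) - 45 = -45 + O + O²)
m(-53) - (4 - 27)*36 = (-45 - 53 + (-53)²) - (4 - 27)*36 = (-45 - 53 + 2809) - (-23)*36 = 2711 - 1*(-828) = 2711 + 828 = 3539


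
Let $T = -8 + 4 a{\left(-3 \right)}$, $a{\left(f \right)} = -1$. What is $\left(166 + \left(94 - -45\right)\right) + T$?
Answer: $293$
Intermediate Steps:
$T = -12$ ($T = -8 + 4 \left(-1\right) = -8 - 4 = -12$)
$\left(166 + \left(94 - -45\right)\right) + T = \left(166 + \left(94 - -45\right)\right) - 12 = \left(166 + \left(94 + 45\right)\right) - 12 = \left(166 + 139\right) - 12 = 305 - 12 = 293$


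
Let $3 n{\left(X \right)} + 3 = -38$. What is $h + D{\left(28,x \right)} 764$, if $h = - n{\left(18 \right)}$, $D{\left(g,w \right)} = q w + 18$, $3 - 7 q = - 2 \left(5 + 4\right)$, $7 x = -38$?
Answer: $\frac{27791}{21} \approx 1323.4$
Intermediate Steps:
$x = - \frac{38}{7}$ ($x = \frac{1}{7} \left(-38\right) = - \frac{38}{7} \approx -5.4286$)
$n{\left(X \right)} = - \frac{41}{3}$ ($n{\left(X \right)} = -1 + \frac{1}{3} \left(-38\right) = -1 - \frac{38}{3} = - \frac{41}{3}$)
$q = 3$ ($q = \frac{3}{7} - \frac{\left(-2\right) \left(5 + 4\right)}{7} = \frac{3}{7} - \frac{\left(-2\right) 9}{7} = \frac{3}{7} - - \frac{18}{7} = \frac{3}{7} + \frac{18}{7} = 3$)
$D{\left(g,w \right)} = 18 + 3 w$ ($D{\left(g,w \right)} = 3 w + 18 = 18 + 3 w$)
$h = \frac{41}{3}$ ($h = \left(-1\right) \left(- \frac{41}{3}\right) = \frac{41}{3} \approx 13.667$)
$h + D{\left(28,x \right)} 764 = \frac{41}{3} + \left(18 + 3 \left(- \frac{38}{7}\right)\right) 764 = \frac{41}{3} + \left(18 - \frac{114}{7}\right) 764 = \frac{41}{3} + \frac{12}{7} \cdot 764 = \frac{41}{3} + \frac{9168}{7} = \frac{27791}{21}$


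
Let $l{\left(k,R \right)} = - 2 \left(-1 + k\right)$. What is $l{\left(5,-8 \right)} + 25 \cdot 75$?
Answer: $1867$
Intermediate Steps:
$l{\left(k,R \right)} = 2 - 2 k$
$l{\left(5,-8 \right)} + 25 \cdot 75 = \left(2 - 10\right) + 25 \cdot 75 = \left(2 - 10\right) + 1875 = -8 + 1875 = 1867$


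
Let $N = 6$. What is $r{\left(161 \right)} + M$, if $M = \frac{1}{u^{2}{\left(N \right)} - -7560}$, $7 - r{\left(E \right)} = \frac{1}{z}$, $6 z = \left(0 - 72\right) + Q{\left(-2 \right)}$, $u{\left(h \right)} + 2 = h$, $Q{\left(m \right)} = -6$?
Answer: $\frac{697005}{98488} \approx 7.0771$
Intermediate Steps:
$u{\left(h \right)} = -2 + h$
$z = -13$ ($z = \frac{\left(0 - 72\right) - 6}{6} = \frac{-72 - 6}{6} = \frac{1}{6} \left(-78\right) = -13$)
$r{\left(E \right)} = \frac{92}{13}$ ($r{\left(E \right)} = 7 - \frac{1}{-13} = 7 - - \frac{1}{13} = 7 + \frac{1}{13} = \frac{92}{13}$)
$M = \frac{1}{7576}$ ($M = \frac{1}{\left(-2 + 6\right)^{2} - -7560} = \frac{1}{4^{2} + 7560} = \frac{1}{16 + 7560} = \frac{1}{7576} \approx 0.000132$)
$r{\left(161 \right)} + M = \frac{92}{13} + \frac{1}{7576} = \frac{697005}{98488}$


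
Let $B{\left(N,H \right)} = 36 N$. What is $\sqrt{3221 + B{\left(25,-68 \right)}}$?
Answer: $\sqrt{4121} \approx 64.195$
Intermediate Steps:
$\sqrt{3221 + B{\left(25,-68 \right)}} = \sqrt{3221 + 36 \cdot 25} = \sqrt{3221 + 900} = \sqrt{4121}$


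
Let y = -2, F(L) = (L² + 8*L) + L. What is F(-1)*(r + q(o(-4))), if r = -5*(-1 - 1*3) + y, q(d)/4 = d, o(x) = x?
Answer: -16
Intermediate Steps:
F(L) = L² + 9*L
q(d) = 4*d
r = 18 (r = -5*(-1 - 1*3) - 2 = -5*(-1 - 3) - 2 = -5*(-4) - 2 = 20 - 2 = 18)
F(-1)*(r + q(o(-4))) = (-(9 - 1))*(18 + 4*(-4)) = (-1*8)*(18 - 16) = -8*2 = -16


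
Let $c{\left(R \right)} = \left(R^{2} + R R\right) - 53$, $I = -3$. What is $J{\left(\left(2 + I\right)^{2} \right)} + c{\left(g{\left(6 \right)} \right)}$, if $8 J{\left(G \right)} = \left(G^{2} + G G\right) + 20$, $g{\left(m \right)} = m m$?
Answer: $\frac{10167}{4} \approx 2541.8$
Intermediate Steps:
$g{\left(m \right)} = m^{2}$
$c{\left(R \right)} = -53 + 2 R^{2}$ ($c{\left(R \right)} = \left(R^{2} + R^{2}\right) - 53 = 2 R^{2} - 53 = -53 + 2 R^{2}$)
$J{\left(G \right)} = \frac{5}{2} + \frac{G^{2}}{4}$ ($J{\left(G \right)} = \frac{\left(G^{2} + G G\right) + 20}{8} = \frac{\left(G^{2} + G^{2}\right) + 20}{8} = \frac{2 G^{2} + 20}{8} = \frac{20 + 2 G^{2}}{8} = \frac{5}{2} + \frac{G^{2}}{4}$)
$J{\left(\left(2 + I\right)^{2} \right)} + c{\left(g{\left(6 \right)} \right)} = \left(\frac{5}{2} + \frac{\left(\left(2 - 3\right)^{2}\right)^{2}}{4}\right) - \left(53 - 2 \left(6^{2}\right)^{2}\right) = \left(\frac{5}{2} + \frac{\left(\left(-1\right)^{2}\right)^{2}}{4}\right) - \left(53 - 2 \cdot 36^{2}\right) = \left(\frac{5}{2} + \frac{1^{2}}{4}\right) + \left(-53 + 2 \cdot 1296\right) = \left(\frac{5}{2} + \frac{1}{4} \cdot 1\right) + \left(-53 + 2592\right) = \left(\frac{5}{2} + \frac{1}{4}\right) + 2539 = \frac{11}{4} + 2539 = \frac{10167}{4}$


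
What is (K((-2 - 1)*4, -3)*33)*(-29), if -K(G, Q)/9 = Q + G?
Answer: -129195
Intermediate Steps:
K(G, Q) = -9*G - 9*Q (K(G, Q) = -9*(Q + G) = -9*(G + Q) = -9*G - 9*Q)
(K((-2 - 1)*4, -3)*33)*(-29) = ((-9*(-2 - 1)*4 - 9*(-3))*33)*(-29) = ((-(-27)*4 + 27)*33)*(-29) = ((-9*(-12) + 27)*33)*(-29) = ((108 + 27)*33)*(-29) = (135*33)*(-29) = 4455*(-29) = -129195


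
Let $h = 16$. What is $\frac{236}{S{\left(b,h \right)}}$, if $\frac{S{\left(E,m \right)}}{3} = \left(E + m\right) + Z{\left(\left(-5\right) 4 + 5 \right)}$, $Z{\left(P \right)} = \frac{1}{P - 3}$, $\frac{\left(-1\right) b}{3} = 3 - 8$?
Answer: $\frac{1416}{557} \approx 2.5422$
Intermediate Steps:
$b = 15$ ($b = - 3 \left(3 - 8\right) = \left(-3\right) \left(-5\right) = 15$)
$Z{\left(P \right)} = \frac{1}{-3 + P}$
$S{\left(E,m \right)} = - \frac{1}{6} + 3 E + 3 m$ ($S{\left(E,m \right)} = 3 \left(\left(E + m\right) + \frac{1}{-3 + \left(\left(-5\right) 4 + 5\right)}\right) = 3 \left(\left(E + m\right) + \frac{1}{-3 + \left(-20 + 5\right)}\right) = 3 \left(\left(E + m\right) + \frac{1}{-3 - 15}\right) = 3 \left(\left(E + m\right) + \frac{1}{-18}\right) = 3 \left(\left(E + m\right) - \frac{1}{18}\right) = 3 \left(- \frac{1}{18} + E + m\right) = - \frac{1}{6} + 3 E + 3 m$)
$\frac{236}{S{\left(b,h \right)}} = \frac{236}{- \frac{1}{6} + 3 \cdot 15 + 3 \cdot 16} = \frac{236}{- \frac{1}{6} + 45 + 48} = \frac{236}{\frac{557}{6}} = 236 \cdot \frac{6}{557} = \frac{1416}{557}$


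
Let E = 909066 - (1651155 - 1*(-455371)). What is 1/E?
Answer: -1/1197460 ≈ -8.3510e-7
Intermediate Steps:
E = -1197460 (E = 909066 - (1651155 + 455371) = 909066 - 1*2106526 = 909066 - 2106526 = -1197460)
1/E = 1/(-1197460) = -1/1197460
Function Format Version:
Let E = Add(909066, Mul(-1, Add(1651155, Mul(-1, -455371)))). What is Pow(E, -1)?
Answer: Rational(-1, 1197460) ≈ -8.3510e-7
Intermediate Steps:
E = -1197460 (E = Add(909066, Mul(-1, Add(1651155, 455371))) = Add(909066, Mul(-1, 2106526)) = Add(909066, -2106526) = -1197460)
Pow(E, -1) = Pow(-1197460, -1) = Rational(-1, 1197460)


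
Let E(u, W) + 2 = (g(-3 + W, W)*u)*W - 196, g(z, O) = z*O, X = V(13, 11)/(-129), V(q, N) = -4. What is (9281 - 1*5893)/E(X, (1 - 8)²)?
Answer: 218526/208121 ≈ 1.0500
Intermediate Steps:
X = 4/129 (X = -4/(-129) = -4*(-1/129) = 4/129 ≈ 0.031008)
g(z, O) = O*z
E(u, W) = -198 + u*W²*(-3 + W) (E(u, W) = -2 + (((W*(-3 + W))*u)*W - 196) = -2 + ((W*u*(-3 + W))*W - 196) = -2 + (u*W²*(-3 + W) - 196) = -2 + (-196 + u*W²*(-3 + W)) = -198 + u*W²*(-3 + W))
(9281 - 1*5893)/E(X, (1 - 8)²) = (9281 - 1*5893)/(-198 + 4*((1 - 8)²)²*(-3 + (1 - 8)²)/129) = (9281 - 5893)/(-198 + 4*((-7)²)²*(-3 + (-7)²)/129) = 3388/(-198 + (4/129)*49²*(-3 + 49)) = 3388/(-198 + (4/129)*2401*46) = 3388/(-198 + 441784/129) = 3388/(416242/129) = 3388*(129/416242) = 218526/208121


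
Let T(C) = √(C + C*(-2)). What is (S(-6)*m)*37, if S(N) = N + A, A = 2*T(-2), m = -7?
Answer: 1554 - 518*√2 ≈ 821.44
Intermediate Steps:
T(C) = √(-C) (T(C) = √(C - 2*C) = √(-C))
A = 2*√2 (A = 2*√(-1*(-2)) = 2*√2 ≈ 2.8284)
S(N) = N + 2*√2
(S(-6)*m)*37 = ((-6 + 2*√2)*(-7))*37 = (42 - 14*√2)*37 = 1554 - 518*√2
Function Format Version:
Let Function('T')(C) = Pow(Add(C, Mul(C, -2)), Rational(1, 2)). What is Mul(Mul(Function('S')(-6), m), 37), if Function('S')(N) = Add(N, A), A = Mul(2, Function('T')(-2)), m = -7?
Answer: Add(1554, Mul(-518, Pow(2, Rational(1, 2)))) ≈ 821.44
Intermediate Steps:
Function('T')(C) = Pow(Mul(-1, C), Rational(1, 2)) (Function('T')(C) = Pow(Add(C, Mul(-2, C)), Rational(1, 2)) = Pow(Mul(-1, C), Rational(1, 2)))
A = Mul(2, Pow(2, Rational(1, 2))) (A = Mul(2, Pow(Mul(-1, -2), Rational(1, 2))) = Mul(2, Pow(2, Rational(1, 2))) ≈ 2.8284)
Function('S')(N) = Add(N, Mul(2, Pow(2, Rational(1, 2))))
Mul(Mul(Function('S')(-6), m), 37) = Mul(Mul(Add(-6, Mul(2, Pow(2, Rational(1, 2)))), -7), 37) = Mul(Add(42, Mul(-14, Pow(2, Rational(1, 2)))), 37) = Add(1554, Mul(-518, Pow(2, Rational(1, 2))))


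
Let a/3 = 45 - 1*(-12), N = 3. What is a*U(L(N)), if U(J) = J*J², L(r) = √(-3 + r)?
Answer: 0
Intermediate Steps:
a = 171 (a = 3*(45 - 1*(-12)) = 3*(45 + 12) = 3*57 = 171)
U(J) = J³
a*U(L(N)) = 171*(√(-3 + 3))³ = 171*(√0)³ = 171*0³ = 171*0 = 0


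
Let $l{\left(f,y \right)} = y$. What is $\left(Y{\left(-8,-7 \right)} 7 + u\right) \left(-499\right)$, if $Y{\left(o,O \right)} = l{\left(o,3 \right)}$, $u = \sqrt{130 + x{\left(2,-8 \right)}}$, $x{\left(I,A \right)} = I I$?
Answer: $-10479 - 499 \sqrt{134} \approx -16255.0$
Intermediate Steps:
$x{\left(I,A \right)} = I^{2}$
$u = \sqrt{134}$ ($u = \sqrt{130 + 2^{2}} = \sqrt{130 + 4} = \sqrt{134} \approx 11.576$)
$Y{\left(o,O \right)} = 3$
$\left(Y{\left(-8,-7 \right)} 7 + u\right) \left(-499\right) = \left(3 \cdot 7 + \sqrt{134}\right) \left(-499\right) = \left(21 + \sqrt{134}\right) \left(-499\right) = -10479 - 499 \sqrt{134}$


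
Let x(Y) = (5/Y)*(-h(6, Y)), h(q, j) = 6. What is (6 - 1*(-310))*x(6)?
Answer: -1580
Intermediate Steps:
x(Y) = -30/Y (x(Y) = (5/Y)*(-1*6) = (5/Y)*(-6) = -30/Y)
(6 - 1*(-310))*x(6) = (6 - 1*(-310))*(-30/6) = (6 + 310)*(-30*1/6) = 316*(-5) = -1580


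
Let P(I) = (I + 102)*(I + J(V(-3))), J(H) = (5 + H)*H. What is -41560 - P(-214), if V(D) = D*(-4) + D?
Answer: -51416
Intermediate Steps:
V(D) = -3*D (V(D) = -4*D + D = -3*D)
J(H) = H*(5 + H)
P(I) = (102 + I)*(126 + I) (P(I) = (I + 102)*(I + (-3*(-3))*(5 - 3*(-3))) = (102 + I)*(I + 9*(5 + 9)) = (102 + I)*(I + 9*14) = (102 + I)*(I + 126) = (102 + I)*(126 + I))
-41560 - P(-214) = -41560 - (12852 + (-214)² + 228*(-214)) = -41560 - (12852 + 45796 - 48792) = -41560 - 1*9856 = -41560 - 9856 = -51416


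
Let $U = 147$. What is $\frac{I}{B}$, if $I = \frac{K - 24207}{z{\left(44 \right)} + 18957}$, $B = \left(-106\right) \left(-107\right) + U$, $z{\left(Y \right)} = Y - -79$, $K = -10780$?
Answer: $- \frac{34987}{219210120} \approx -0.0001596$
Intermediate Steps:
$z{\left(Y \right)} = 79 + Y$ ($z{\left(Y \right)} = Y + 79 = 79 + Y$)
$B = 11489$ ($B = \left(-106\right) \left(-107\right) + 147 = 11342 + 147 = 11489$)
$I = - \frac{34987}{19080}$ ($I = \frac{-10780 - 24207}{\left(79 + 44\right) + 18957} = - \frac{34987}{123 + 18957} = - \frac{34987}{19080} \approx -1.8337$)
$\frac{I}{B} = - \frac{34987}{19080 \cdot 11489} = \left(- \frac{34987}{19080}\right) \frac{1}{11489} = - \frac{34987}{219210120}$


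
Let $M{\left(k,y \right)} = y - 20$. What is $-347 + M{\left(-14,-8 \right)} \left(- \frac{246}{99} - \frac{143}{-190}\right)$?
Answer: $- \frac{935791}{3135} \approx -298.5$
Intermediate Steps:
$M{\left(k,y \right)} = -20 + y$
$-347 + M{\left(-14,-8 \right)} \left(- \frac{246}{99} - \frac{143}{-190}\right) = -347 + \left(-20 - 8\right) \left(- \frac{246}{99} - \frac{143}{-190}\right) = -347 - 28 \left(\left(-246\right) \frac{1}{99} - - \frac{143}{190}\right) = -347 - 28 \left(- \frac{82}{33} + \frac{143}{190}\right) = -347 - - \frac{152054}{3135} = -347 + \frac{152054}{3135} = - \frac{935791}{3135}$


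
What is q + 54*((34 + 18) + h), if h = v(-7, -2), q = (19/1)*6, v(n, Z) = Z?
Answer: 2814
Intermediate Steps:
q = 114 (q = (19*1)*6 = 19*6 = 114)
h = -2
q + 54*((34 + 18) + h) = 114 + 54*((34 + 18) - 2) = 114 + 54*(52 - 2) = 114 + 54*50 = 114 + 2700 = 2814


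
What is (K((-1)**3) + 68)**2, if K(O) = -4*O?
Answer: 5184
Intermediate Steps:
(K((-1)**3) + 68)**2 = (-4*(-1)**3 + 68)**2 = (-4*(-1) + 68)**2 = (4 + 68)**2 = 72**2 = 5184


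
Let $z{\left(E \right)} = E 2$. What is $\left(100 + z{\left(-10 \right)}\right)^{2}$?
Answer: $6400$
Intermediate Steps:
$z{\left(E \right)} = 2 E$
$\left(100 + z{\left(-10 \right)}\right)^{2} = \left(100 + 2 \left(-10\right)\right)^{2} = \left(100 - 20\right)^{2} = 80^{2} = 6400$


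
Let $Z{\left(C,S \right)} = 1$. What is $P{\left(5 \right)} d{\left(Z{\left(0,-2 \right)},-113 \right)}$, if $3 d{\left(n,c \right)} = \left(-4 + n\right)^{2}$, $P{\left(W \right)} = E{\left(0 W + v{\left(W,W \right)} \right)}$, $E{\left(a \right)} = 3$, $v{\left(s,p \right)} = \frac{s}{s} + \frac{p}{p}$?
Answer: $9$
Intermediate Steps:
$v{\left(s,p \right)} = 2$ ($v{\left(s,p \right)} = 1 + 1 = 2$)
$P{\left(W \right)} = 3$
$d{\left(n,c \right)} = \frac{\left(-4 + n\right)^{2}}{3}$
$P{\left(5 \right)} d{\left(Z{\left(0,-2 \right)},-113 \right)} = 3 \frac{\left(-4 + 1\right)^{2}}{3} = 3 \frac{\left(-3\right)^{2}}{3} = 3 \cdot \frac{1}{3} \cdot 9 = 3 \cdot 3 = 9$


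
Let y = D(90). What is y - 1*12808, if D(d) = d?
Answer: -12718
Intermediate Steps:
y = 90
y - 1*12808 = 90 - 1*12808 = 90 - 12808 = -12718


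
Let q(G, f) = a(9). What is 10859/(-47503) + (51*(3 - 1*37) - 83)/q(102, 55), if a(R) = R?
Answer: -86410682/427527 ≈ -202.12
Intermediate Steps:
q(G, f) = 9
10859/(-47503) + (51*(3 - 1*37) - 83)/q(102, 55) = 10859/(-47503) + (51*(3 - 1*37) - 83)/9 = 10859*(-1/47503) + (51*(3 - 37) - 83)*(1/9) = -10859/47503 + (51*(-34) - 83)*(1/9) = -10859/47503 + (-1734 - 83)*(1/9) = -10859/47503 - 1817*1/9 = -10859/47503 - 1817/9 = -86410682/427527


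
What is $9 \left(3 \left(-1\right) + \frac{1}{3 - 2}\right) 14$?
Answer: $-252$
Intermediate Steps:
$9 \left(3 \left(-1\right) + \frac{1}{3 - 2}\right) 14 = 9 \left(-3 + 1^{-1}\right) 14 = 9 \left(-3 + 1\right) 14 = 9 \left(-2\right) 14 = \left(-18\right) 14 = -252$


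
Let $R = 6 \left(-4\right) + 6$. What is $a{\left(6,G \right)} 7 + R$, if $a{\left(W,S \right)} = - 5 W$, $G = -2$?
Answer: $-228$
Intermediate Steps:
$R = -18$ ($R = -24 + 6 = -18$)
$a{\left(6,G \right)} 7 + R = \left(-5\right) 6 \cdot 7 - 18 = \left(-30\right) 7 - 18 = -210 - 18 = -228$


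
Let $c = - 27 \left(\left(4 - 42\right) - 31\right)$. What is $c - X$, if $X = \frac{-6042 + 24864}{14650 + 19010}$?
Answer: $\frac{10448293}{5610} \approx 1862.4$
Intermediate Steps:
$X = \frac{3137}{5610}$ ($X = \frac{18822}{33660} = 18822 \cdot \frac{1}{33660} = \frac{3137}{5610} \approx 0.55918$)
$c = 1863$ ($c = - 27 \left(\left(4 - 42\right) - 31\right) = - 27 \left(-38 - 31\right) = \left(-27\right) \left(-69\right) = 1863$)
$c - X = 1863 - \frac{3137}{5610} = \frac{10448293}{5610}$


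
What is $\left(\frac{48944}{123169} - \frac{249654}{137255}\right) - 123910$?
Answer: $- \frac{2094792107106256}{16905561095} \approx -1.2391 \cdot 10^{5}$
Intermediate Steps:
$\left(\frac{48944}{123169} - \frac{249654}{137255}\right) - 123910 = - \frac{24031824806}{16905561095} - 123910 = - \frac{2094792107106256}{16905561095}$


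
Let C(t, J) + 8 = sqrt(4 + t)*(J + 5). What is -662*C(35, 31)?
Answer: 5296 - 23832*sqrt(39) ≈ -1.4353e+5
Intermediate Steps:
C(t, J) = -8 + sqrt(4 + t)*(5 + J) (C(t, J) = -8 + sqrt(4 + t)*(J + 5) = -8 + sqrt(4 + t)*(5 + J))
-662*C(35, 31) = -662*(-8 + 5*sqrt(4 + 35) + 31*sqrt(4 + 35)) = -662*(-8 + 5*sqrt(39) + 31*sqrt(39)) = -662*(-8 + 36*sqrt(39)) = 5296 - 23832*sqrt(39)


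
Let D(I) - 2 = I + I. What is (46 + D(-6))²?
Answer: 1296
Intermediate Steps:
D(I) = 2 + 2*I (D(I) = 2 + (I + I) = 2 + 2*I)
(46 + D(-6))² = (46 + (2 + 2*(-6)))² = (46 + (2 - 12))² = (46 - 10)² = 36² = 1296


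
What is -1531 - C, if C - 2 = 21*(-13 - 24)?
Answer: -756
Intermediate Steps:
C = -775 (C = 2 + 21*(-13 - 24) = 2 + 21*(-37) = 2 - 777 = -775)
-1531 - C = -1531 - 1*(-775) = -1531 + 775 = -756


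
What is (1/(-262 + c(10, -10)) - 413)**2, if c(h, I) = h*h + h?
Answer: 3940951729/23104 ≈ 1.7057e+5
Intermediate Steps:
c(h, I) = h + h**2 (c(h, I) = h**2 + h = h + h**2)
(1/(-262 + c(10, -10)) - 413)**2 = (1/(-262 + 10*(1 + 10)) - 413)**2 = (1/(-262 + 10*11) - 413)**2 = (1/(-262 + 110) - 413)**2 = (1/(-152) - 413)**2 = (-1/152 - 413)**2 = (-62777/152)**2 = 3940951729/23104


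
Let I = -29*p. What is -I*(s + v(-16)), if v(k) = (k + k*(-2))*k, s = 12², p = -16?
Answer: 51968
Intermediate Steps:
I = 464 (I = -29*(-16) = 464)
s = 144
v(k) = -k² (v(k) = (k - 2*k)*k = (-k)*k = -k²)
-I*(s + v(-16)) = -464*(144 - 1*(-16)²) = -464*(144 - 1*256) = -464*(144 - 256) = -464*(-112) = -1*(-51968) = 51968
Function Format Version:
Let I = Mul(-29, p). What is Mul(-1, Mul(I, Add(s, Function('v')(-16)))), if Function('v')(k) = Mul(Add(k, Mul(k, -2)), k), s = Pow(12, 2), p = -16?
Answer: 51968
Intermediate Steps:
I = 464 (I = Mul(-29, -16) = 464)
s = 144
Function('v')(k) = Mul(-1, Pow(k, 2)) (Function('v')(k) = Mul(Add(k, Mul(-2, k)), k) = Mul(Mul(-1, k), k) = Mul(-1, Pow(k, 2)))
Mul(-1, Mul(I, Add(s, Function('v')(-16)))) = Mul(-1, Mul(464, Add(144, Mul(-1, Pow(-16, 2))))) = Mul(-1, Mul(464, Add(144, Mul(-1, 256)))) = Mul(-1, Mul(464, Add(144, -256))) = Mul(-1, Mul(464, -112)) = Mul(-1, -51968) = 51968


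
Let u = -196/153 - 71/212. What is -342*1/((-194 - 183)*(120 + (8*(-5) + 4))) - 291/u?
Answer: 49821375183/276646370 ≈ 180.09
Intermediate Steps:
u = -52415/32436 (u = -196*1/153 - 71*1/212 = -196/153 - 71/212 = -52415/32436 ≈ -1.6160)
-342*1/((-194 - 183)*(120 + (8*(-5) + 4))) - 291/u = -342*1/((-194 - 183)*(120 + (8*(-5) + 4))) - 291/(-52415/32436) = -342*(-1/(377*(120 + (-40 + 4)))) - 291*(-32436/52415) = -342*(-1/(377*(120 - 36))) + 9438876/52415 = -342/((-377*84)) + 9438876/52415 = -342/(-31668) + 9438876/52415 = -342*(-1/31668) + 9438876/52415 = 57/5278 + 9438876/52415 = 49821375183/276646370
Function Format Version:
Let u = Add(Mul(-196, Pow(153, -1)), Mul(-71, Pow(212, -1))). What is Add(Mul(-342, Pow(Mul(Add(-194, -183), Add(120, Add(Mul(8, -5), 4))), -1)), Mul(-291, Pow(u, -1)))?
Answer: Rational(49821375183, 276646370) ≈ 180.09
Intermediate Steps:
u = Rational(-52415, 32436) (u = Add(Mul(-196, Rational(1, 153)), Mul(-71, Rational(1, 212))) = Add(Rational(-196, 153), Rational(-71, 212)) = Rational(-52415, 32436) ≈ -1.6160)
Add(Mul(-342, Pow(Mul(Add(-194, -183), Add(120, Add(Mul(8, -5), 4))), -1)), Mul(-291, Pow(u, -1))) = Add(Mul(-342, Pow(Mul(Add(-194, -183), Add(120, Add(Mul(8, -5), 4))), -1)), Mul(-291, Pow(Rational(-52415, 32436), -1))) = Add(Mul(-342, Pow(Mul(-377, Add(120, Add(-40, 4))), -1)), Mul(-291, Rational(-32436, 52415))) = Add(Mul(-342, Pow(Mul(-377, Add(120, -36)), -1)), Rational(9438876, 52415)) = Add(Mul(-342, Pow(Mul(-377, 84), -1)), Rational(9438876, 52415)) = Add(Mul(-342, Pow(-31668, -1)), Rational(9438876, 52415)) = Add(Mul(-342, Rational(-1, 31668)), Rational(9438876, 52415)) = Add(Rational(57, 5278), Rational(9438876, 52415)) = Rational(49821375183, 276646370)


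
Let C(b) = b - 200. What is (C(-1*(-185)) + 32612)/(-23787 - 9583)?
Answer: -32597/33370 ≈ -0.97684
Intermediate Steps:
C(b) = -200 + b
(C(-1*(-185)) + 32612)/(-23787 - 9583) = ((-200 - 1*(-185)) + 32612)/(-23787 - 9583) = ((-200 + 185) + 32612)/(-33370) = (-15 + 32612)*(-1/33370) = 32597*(-1/33370) = -32597/33370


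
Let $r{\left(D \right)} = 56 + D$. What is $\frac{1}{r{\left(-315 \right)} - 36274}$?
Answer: $- \frac{1}{36533} \approx -2.7373 \cdot 10^{-5}$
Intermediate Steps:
$\frac{1}{r{\left(-315 \right)} - 36274} = \frac{1}{\left(56 - 315\right) - 36274} = \frac{1}{-259 - 36274} = \frac{1}{-36533} = - \frac{1}{36533}$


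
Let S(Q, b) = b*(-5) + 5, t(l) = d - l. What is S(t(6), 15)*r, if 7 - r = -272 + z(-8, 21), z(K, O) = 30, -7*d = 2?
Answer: -17430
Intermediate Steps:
d = -2/7 (d = -⅐*2 = -2/7 ≈ -0.28571)
t(l) = -2/7 - l
r = 249 (r = 7 - (-272 + 30) = 7 - 1*(-242) = 7 + 242 = 249)
S(Q, b) = 5 - 5*b (S(Q, b) = -5*b + 5 = 5 - 5*b)
S(t(6), 15)*r = (5 - 5*15)*249 = (5 - 75)*249 = -70*249 = -17430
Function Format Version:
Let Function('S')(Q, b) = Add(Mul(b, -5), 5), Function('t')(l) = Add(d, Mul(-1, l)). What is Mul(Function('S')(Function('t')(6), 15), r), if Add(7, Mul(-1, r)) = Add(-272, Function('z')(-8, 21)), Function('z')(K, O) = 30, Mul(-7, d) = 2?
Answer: -17430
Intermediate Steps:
d = Rational(-2, 7) (d = Mul(Rational(-1, 7), 2) = Rational(-2, 7) ≈ -0.28571)
Function('t')(l) = Add(Rational(-2, 7), Mul(-1, l))
r = 249 (r = Add(7, Mul(-1, Add(-272, 30))) = Add(7, Mul(-1, -242)) = Add(7, 242) = 249)
Function('S')(Q, b) = Add(5, Mul(-5, b)) (Function('S')(Q, b) = Add(Mul(-5, b), 5) = Add(5, Mul(-5, b)))
Mul(Function('S')(Function('t')(6), 15), r) = Mul(Add(5, Mul(-5, 15)), 249) = Mul(Add(5, -75), 249) = Mul(-70, 249) = -17430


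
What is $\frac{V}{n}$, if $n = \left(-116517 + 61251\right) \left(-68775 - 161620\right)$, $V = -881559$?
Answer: $- \frac{293853}{4244336690} \approx -6.9234 \cdot 10^{-5}$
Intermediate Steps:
$n = 12733010070$ ($n = \left(-55266\right) \left(-230395\right) = 12733010070$)
$\frac{V}{n} = - \frac{881559}{12733010070} = \left(-881559\right) \frac{1}{12733010070} = - \frac{293853}{4244336690}$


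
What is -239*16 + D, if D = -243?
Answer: -4067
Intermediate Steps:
-239*16 + D = -239*16 - 243 = -3824 - 243 = -4067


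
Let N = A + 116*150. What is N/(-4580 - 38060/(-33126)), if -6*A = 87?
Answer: -575912073/151679020 ≈ -3.7969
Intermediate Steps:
A = -29/2 (A = -⅙*87 = -29/2 ≈ -14.500)
N = 34771/2 (N = -29/2 + 116*150 = -29/2 + 17400 = 34771/2 ≈ 17386.)
N/(-4580 - 38060/(-33126)) = 34771/(2*(-4580 - 38060/(-33126))) = 34771/(2*(-4580 - 38060*(-1)/33126)) = 34771/(2*(-4580 - 1*(-19030/16563))) = 34771/(2*(-4580 + 19030/16563)) = 34771/(2*(-75839510/16563)) = (34771/2)*(-16563/75839510) = -575912073/151679020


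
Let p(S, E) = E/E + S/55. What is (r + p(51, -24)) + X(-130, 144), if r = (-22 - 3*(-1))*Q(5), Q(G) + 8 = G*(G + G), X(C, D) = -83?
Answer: -48349/55 ≈ -879.07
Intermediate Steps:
p(S, E) = 1 + S/55 (p(S, E) = 1 + S*(1/55) = 1 + S/55)
Q(G) = -8 + 2*G**2 (Q(G) = -8 + G*(G + G) = -8 + G*(2*G) = -8 + 2*G**2)
r = -798 (r = (-22 - 3*(-1))*(-8 + 2*5**2) = (-22 + 3)*(-8 + 2*25) = -19*(-8 + 50) = -19*42 = -798)
(r + p(51, -24)) + X(-130, 144) = (-798 + (1 + (1/55)*51)) - 83 = (-798 + (1 + 51/55)) - 83 = (-798 + 106/55) - 83 = -43784/55 - 83 = -48349/55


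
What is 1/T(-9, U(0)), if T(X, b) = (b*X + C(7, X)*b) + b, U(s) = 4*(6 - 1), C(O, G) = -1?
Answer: -1/180 ≈ -0.0055556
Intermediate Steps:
U(s) = 20 (U(s) = 4*5 = 20)
T(X, b) = X*b (T(X, b) = (b*X - b) + b = (X*b - b) + b = (-b + X*b) + b = X*b)
1/T(-9, U(0)) = 1/(-9*20) = 1/(-180) = -1/180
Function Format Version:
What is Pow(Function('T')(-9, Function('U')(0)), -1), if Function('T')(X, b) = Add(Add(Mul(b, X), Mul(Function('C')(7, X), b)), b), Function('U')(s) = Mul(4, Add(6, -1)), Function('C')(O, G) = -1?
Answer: Rational(-1, 180) ≈ -0.0055556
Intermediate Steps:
Function('U')(s) = 20 (Function('U')(s) = Mul(4, 5) = 20)
Function('T')(X, b) = Mul(X, b) (Function('T')(X, b) = Add(Add(Mul(b, X), Mul(-1, b)), b) = Add(Add(Mul(X, b), Mul(-1, b)), b) = Add(Add(Mul(-1, b), Mul(X, b)), b) = Mul(X, b))
Pow(Function('T')(-9, Function('U')(0)), -1) = Pow(Mul(-9, 20), -1) = Pow(-180, -1) = Rational(-1, 180)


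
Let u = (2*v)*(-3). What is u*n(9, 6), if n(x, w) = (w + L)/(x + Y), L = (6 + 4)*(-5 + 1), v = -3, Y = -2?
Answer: -612/7 ≈ -87.429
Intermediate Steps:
L = -40 (L = 10*(-4) = -40)
n(x, w) = (-40 + w)/(-2 + x) (n(x, w) = (w - 40)/(x - 2) = (-40 + w)/(-2 + x))
u = 18 (u = (2*(-3))*(-3) = -6*(-3) = 18)
u*n(9, 6) = 18*((-40 + 6)/(-2 + 9)) = 18*(-34/7) = -612/7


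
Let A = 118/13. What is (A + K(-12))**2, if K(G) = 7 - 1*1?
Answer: 38416/169 ≈ 227.31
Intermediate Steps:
K(G) = 6 (K(G) = 7 - 1 = 6)
A = 118/13 (A = 118*(1/13) = 118/13 ≈ 9.0769)
(A + K(-12))**2 = (118/13 + 6)**2 = (196/13)**2 = 38416/169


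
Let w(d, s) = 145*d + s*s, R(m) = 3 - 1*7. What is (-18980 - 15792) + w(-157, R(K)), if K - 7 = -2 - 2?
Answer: -57521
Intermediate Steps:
K = 3 (K = 7 + (-2 - 2) = 7 - 4 = 3)
R(m) = -4 (R(m) = 3 - 7 = -4)
w(d, s) = s² + 145*d (w(d, s) = 145*d + s² = s² + 145*d)
(-18980 - 15792) + w(-157, R(K)) = (-18980 - 15792) + ((-4)² + 145*(-157)) = -34772 + (16 - 22765) = -34772 - 22749 = -57521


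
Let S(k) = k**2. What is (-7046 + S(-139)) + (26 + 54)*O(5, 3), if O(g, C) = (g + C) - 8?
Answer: 12275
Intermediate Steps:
O(g, C) = -8 + C + g (O(g, C) = (C + g) - 8 = -8 + C + g)
(-7046 + S(-139)) + (26 + 54)*O(5, 3) = (-7046 + (-139)**2) + (26 + 54)*(-8 + 3 + 5) = (-7046 + 19321) + 80*0 = 12275 + 0 = 12275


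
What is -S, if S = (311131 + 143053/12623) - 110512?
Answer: -2532556690/12623 ≈ -2.0063e+5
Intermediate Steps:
S = 2532556690/12623 (S = (311131 + 143053*(1/12623)) - 110512 = (311131 + 143053/12623) - 110512 = 3927549666/12623 - 110512 = 2532556690/12623 ≈ 2.0063e+5)
-S = -1*2532556690/12623 = -2532556690/12623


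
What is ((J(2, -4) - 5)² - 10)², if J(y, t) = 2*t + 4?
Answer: 5041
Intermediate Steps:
J(y, t) = 4 + 2*t
((J(2, -4) - 5)² - 10)² = (((4 + 2*(-4)) - 5)² - 10)² = (((4 - 8) - 5)² - 10)² = ((-4 - 5)² - 10)² = ((-9)² - 10)² = (81 - 10)² = 71² = 5041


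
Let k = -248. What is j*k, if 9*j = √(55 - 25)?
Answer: -248*√30/9 ≈ -150.93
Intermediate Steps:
j = √30/9 (j = √(55 - 25)/9 = √30/9 ≈ 0.60858)
j*k = (√30/9)*(-248) = -248*√30/9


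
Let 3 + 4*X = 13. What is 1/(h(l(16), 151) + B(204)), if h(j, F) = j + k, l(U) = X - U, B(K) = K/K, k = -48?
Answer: -2/121 ≈ -0.016529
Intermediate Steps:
X = 5/2 (X = -¾ + (¼)*13 = -¾ + 13/4 = 5/2 ≈ 2.5000)
B(K) = 1
l(U) = 5/2 - U
h(j, F) = -48 + j (h(j, F) = j - 48 = -48 + j)
1/(h(l(16), 151) + B(204)) = 1/((-48 + (5/2 - 1*16)) + 1) = 1/((-48 + (5/2 - 16)) + 1) = 1/((-48 - 27/2) + 1) = 1/(-123/2 + 1) = 1/(-121/2) = -2/121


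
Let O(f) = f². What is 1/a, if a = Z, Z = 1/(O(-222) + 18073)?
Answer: 67357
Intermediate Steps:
Z = 1/67357 (Z = 1/((-222)² + 18073) = 1/(49284 + 18073) = 1/67357 ≈ 1.4846e-5)
a = 1/67357 ≈ 1.4846e-5
1/a = 1/(1/67357) = 67357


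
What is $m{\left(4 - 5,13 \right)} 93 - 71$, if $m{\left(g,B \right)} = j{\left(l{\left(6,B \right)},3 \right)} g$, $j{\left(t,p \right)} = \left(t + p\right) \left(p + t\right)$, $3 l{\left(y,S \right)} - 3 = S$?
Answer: $- \frac{19588}{3} \approx -6529.3$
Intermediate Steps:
$l{\left(y,S \right)} = 1 + \frac{S}{3}$
$j{\left(t,p \right)} = \left(p + t\right)^{2}$ ($j{\left(t,p \right)} = \left(p + t\right) \left(p + t\right) = \left(p + t\right)^{2}$)
$m{\left(g,B \right)} = g \left(4 + \frac{B}{3}\right)^{2}$ ($m{\left(g,B \right)} = \left(3 + \left(1 + \frac{B}{3}\right)\right)^{2} g = \left(4 + \frac{B}{3}\right)^{2} g = g \left(4 + \frac{B}{3}\right)^{2}$)
$m{\left(4 - 5,13 \right)} 93 - 71 = \frac{\left(4 - 5\right) \left(12 + 13\right)^{2}}{9} \cdot 93 - 71 = \frac{1}{9} \left(-1\right) 25^{2} \cdot 93 - 71 = \frac{1}{9} \left(-1\right) 625 \cdot 93 - 71 = \left(- \frac{625}{9}\right) 93 - 71 = - \frac{19375}{3} - 71 = - \frac{19588}{3}$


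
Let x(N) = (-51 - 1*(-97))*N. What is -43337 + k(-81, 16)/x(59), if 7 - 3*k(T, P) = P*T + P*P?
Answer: -117616269/2714 ≈ -43337.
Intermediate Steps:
k(T, P) = 7/3 - P**2/3 - P*T/3 (k(T, P) = 7/3 - (P*T + P*P)/3 = 7/3 - (P*T + P**2)/3 = 7/3 - (P**2 + P*T)/3 = 7/3 + (-P**2/3 - P*T/3) = 7/3 - P**2/3 - P*T/3)
x(N) = 46*N (x(N) = (-51 + 97)*N = 46*N)
-43337 + k(-81, 16)/x(59) = -43337 + (7/3 - 1/3*16**2 - 1/3*16*(-81))/((46*59)) = -43337 + (7/3 - 1/3*256 + 432)/2714 = -43337 + (7/3 - 256/3 + 432)*(1/2714) = -43337 + 349*(1/2714) = -43337 + 349/2714 = -117616269/2714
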